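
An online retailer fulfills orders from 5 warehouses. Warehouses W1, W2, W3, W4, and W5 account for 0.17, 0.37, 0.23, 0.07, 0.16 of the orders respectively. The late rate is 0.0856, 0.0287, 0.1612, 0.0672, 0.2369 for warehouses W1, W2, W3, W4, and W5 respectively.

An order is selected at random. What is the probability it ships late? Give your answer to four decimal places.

Summing over the partition,
P(L) = P(L|W1)·P(W1) + P(L|W2)·P(W2) + P(L|W3)·P(W3) + P(L|W4)·P(W4) + P(L|W5)·P(W5)
      = 0.0856·0.17 + 0.0287·0.37 + 0.1612·0.23 + 0.0672·0.07 + 0.2369·0.16
      = 0.014552 + 0.010619 + 0.037076 + 0.004704 + 0.037904 = 0.104855

0.1049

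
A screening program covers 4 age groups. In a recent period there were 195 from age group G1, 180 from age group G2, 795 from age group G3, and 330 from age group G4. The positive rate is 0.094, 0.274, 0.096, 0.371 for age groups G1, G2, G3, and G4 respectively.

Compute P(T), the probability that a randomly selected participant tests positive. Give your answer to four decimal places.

P(T) ≈ 0.1776

Total: 195 + 180 + 795 + 330 = 1500.
P(G1) = 195/1500 = 0.13. P(G2) = 180/1500 = 0.12. P(G3) = 795/1500 = 0.53. P(G4) = 330/1500 = 0.22.
By the law of total probability,
P(T) = P(T|G1)·P(G1) + P(T|G2)·P(G2) + P(T|G3)·P(G3) + P(T|G4)·P(G4)
      = 0.094·0.13 + 0.274·0.12 + 0.096·0.53 + 0.371·0.22
      = 0.01222 + 0.03288 + 0.05088 + 0.08162 = 0.1776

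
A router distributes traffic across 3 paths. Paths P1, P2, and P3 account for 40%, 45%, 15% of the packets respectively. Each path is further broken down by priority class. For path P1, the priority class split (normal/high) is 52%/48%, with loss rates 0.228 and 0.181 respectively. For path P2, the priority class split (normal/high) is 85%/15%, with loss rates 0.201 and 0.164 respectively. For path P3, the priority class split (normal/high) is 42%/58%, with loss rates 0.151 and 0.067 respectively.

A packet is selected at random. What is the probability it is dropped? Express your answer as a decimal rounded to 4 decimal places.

P(L|P1) = 0.52·0.228 + 0.48·0.181 = 0.11856 + 0.08688 = 0.20544
P(L|P2) = 0.85·0.201 + 0.15·0.164 = 0.17085 + 0.0246 = 0.19545
P(L|P3) = 0.42·0.151 + 0.58·0.067 = 0.06342 + 0.03886 = 0.10228
Then overall,
P(L) = 0.4·0.20544 + 0.45·0.19545 + 0.15·0.10228
      = 0.082176 + 0.0879525 + 0.015342 = 0.1854705

0.1855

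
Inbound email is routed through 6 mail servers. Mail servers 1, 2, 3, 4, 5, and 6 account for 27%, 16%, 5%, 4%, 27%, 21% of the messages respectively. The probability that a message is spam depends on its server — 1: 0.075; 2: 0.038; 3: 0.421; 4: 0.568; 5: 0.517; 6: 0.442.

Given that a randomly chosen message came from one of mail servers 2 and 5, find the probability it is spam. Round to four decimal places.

0.3388

Let J = {2, 5}.
P(J) = 0.16 + 0.27 = 0.43.
P(S ∩ J) = 0.038·0.16 + 0.517·0.27 = 0.00608 + 0.13959 = 0.14567.
P(S | J) = 0.14567 / 0.43 = 0.338767…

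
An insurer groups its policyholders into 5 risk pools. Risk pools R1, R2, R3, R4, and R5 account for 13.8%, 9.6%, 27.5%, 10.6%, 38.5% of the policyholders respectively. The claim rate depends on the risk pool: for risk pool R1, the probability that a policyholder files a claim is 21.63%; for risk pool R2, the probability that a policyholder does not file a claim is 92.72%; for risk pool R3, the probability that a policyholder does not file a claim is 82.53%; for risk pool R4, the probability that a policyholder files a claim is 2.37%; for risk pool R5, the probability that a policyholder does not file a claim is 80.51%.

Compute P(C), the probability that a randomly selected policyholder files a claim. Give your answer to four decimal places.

P(C) ≈ 0.1624

P(C|R2) = 1 − 0.9272 = 0.0728.
P(C|R3) = 1 − 0.8253 = 0.1747.
P(C|R5) = 1 − 0.8051 = 0.1949.
Using total probability over the partition,
P(C) = P(C|R1)·P(R1) + P(C|R2)·P(R2) + P(C|R3)·P(R3) + P(C|R4)·P(R4) + P(C|R5)·P(R5)
      = 0.2163·0.138 + 0.0728·0.096 + 0.1747·0.275 + 0.0237·0.106 + 0.1949·0.385
      = 0.0298494 + 0.0069888 + 0.0480425 + 0.0025122 + 0.0750365 = 0.1624294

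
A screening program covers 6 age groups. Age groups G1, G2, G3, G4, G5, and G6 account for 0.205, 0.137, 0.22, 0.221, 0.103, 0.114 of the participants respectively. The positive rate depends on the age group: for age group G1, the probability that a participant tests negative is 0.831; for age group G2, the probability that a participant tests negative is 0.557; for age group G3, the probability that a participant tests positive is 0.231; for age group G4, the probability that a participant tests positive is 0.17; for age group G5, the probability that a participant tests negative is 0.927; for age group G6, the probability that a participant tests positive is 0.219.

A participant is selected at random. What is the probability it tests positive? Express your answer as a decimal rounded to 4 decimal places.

P(T|G1) = 1 − 0.831 = 0.169.
P(T|G2) = 1 − 0.557 = 0.443.
P(T|G5) = 1 − 0.927 = 0.073.
Using total probability over the partition,
P(T) = P(T|G1)·P(G1) + P(T|G2)·P(G2) + P(T|G3)·P(G3) + P(T|G4)·P(G4) + P(T|G5)·P(G5) + P(T|G6)·P(G6)
      = 0.169·0.205 + 0.443·0.137 + 0.231·0.22 + 0.17·0.221 + 0.073·0.103 + 0.219·0.114
      = 0.034645 + 0.060691 + 0.05082 + 0.03757 + 0.007519 + 0.024966 = 0.216211

0.2162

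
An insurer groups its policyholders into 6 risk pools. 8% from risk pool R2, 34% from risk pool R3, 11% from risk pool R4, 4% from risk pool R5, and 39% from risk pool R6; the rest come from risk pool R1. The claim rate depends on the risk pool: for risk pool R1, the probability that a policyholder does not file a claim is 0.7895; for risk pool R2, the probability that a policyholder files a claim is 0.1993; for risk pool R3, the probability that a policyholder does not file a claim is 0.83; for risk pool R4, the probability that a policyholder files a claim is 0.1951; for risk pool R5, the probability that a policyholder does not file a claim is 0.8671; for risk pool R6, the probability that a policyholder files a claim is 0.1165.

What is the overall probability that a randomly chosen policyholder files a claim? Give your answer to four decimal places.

P(R1) = 1 − (0.08 + 0.34 + 0.11 + 0.04 + 0.39) = 0.04.
P(C|R1) = 1 − 0.7895 = 0.2105.
P(C|R3) = 1 − 0.83 = 0.17.
P(C|R5) = 1 − 0.8671 = 0.1329.
By the law of total probability,
P(C) = P(C|R1)·P(R1) + P(C|R2)·P(R2) + P(C|R3)·P(R3) + P(C|R4)·P(R4) + P(C|R5)·P(R5) + P(C|R6)·P(R6)
      = 0.2105·0.04 + 0.1993·0.08 + 0.17·0.34 + 0.1951·0.11 + 0.1329·0.04 + 0.1165·0.39
      = 0.00842 + 0.015944 + 0.0578 + 0.021461 + 0.005316 + 0.045435 = 0.154376

P(C) ≈ 0.1544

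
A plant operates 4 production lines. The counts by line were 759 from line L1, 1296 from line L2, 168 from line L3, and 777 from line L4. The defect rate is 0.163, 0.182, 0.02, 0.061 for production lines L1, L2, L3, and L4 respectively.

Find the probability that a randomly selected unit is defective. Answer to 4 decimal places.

Total: 759 + 1296 + 168 + 777 = 3000.
P(L1) = 759/3000 = 0.253. P(L2) = 1296/3000 = 0.432. P(L3) = 168/3000 = 0.056. P(L4) = 777/3000 = 0.259.
P(D) = P(D|L1)·P(L1) + P(D|L2)·P(L2) + P(D|L3)·P(L3) + P(D|L4)·P(L4)
      = 0.163·0.253 + 0.182·0.432 + 0.02·0.056 + 0.061·0.259
      = 0.041239 + 0.078624 + 0.00112 + 0.015799 = 0.136782

P(D) ≈ 0.1368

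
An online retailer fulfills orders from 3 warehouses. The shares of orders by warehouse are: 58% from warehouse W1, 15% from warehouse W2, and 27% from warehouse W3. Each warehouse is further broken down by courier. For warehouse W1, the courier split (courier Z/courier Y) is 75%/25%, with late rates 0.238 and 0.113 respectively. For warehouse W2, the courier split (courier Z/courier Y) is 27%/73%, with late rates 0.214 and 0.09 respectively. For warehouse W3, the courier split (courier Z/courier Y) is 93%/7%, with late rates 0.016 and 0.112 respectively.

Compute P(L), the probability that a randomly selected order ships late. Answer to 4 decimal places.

P(L|W1) = 0.75·0.238 + 0.25·0.113 = 0.1785 + 0.02825 = 0.20675
P(L|W2) = 0.27·0.214 + 0.73·0.09 = 0.05778 + 0.0657 = 0.12348
P(L|W3) = 0.93·0.016 + 0.07·0.112 = 0.01488 + 0.00784 = 0.02272
By total probability over the outer partition,
P(L) = 0.58·0.20675 + 0.15·0.12348 + 0.27·0.02272
      = 0.119915 + 0.018522 + 0.0061344 = 0.1445714

P(L) ≈ 0.1446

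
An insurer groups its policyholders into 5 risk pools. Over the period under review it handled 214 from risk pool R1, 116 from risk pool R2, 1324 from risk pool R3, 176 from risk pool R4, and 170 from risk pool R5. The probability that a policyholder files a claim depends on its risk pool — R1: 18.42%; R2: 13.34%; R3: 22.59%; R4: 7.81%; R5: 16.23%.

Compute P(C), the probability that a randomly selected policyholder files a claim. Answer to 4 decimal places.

Total: 214 + 116 + 1324 + 176 + 170 = 2000.
P(R1) = 214/2000 = 0.107. P(R2) = 116/2000 = 0.058. P(R3) = 1324/2000 = 0.662. P(R4) = 176/2000 = 0.088. P(R5) = 170/2000 = 0.085.
By the law of total probability,
P(C) = P(C|R1)·P(R1) + P(C|R2)·P(R2) + P(C|R3)·P(R3) + P(C|R4)·P(R4) + P(C|R5)·P(R5)
      = 0.1842·0.107 + 0.1334·0.058 + 0.2259·0.662 + 0.0781·0.088 + 0.1623·0.085
      = 0.0197094 + 0.0077372 + 0.1495458 + 0.0068728 + 0.0137955 = 0.1976607

0.1977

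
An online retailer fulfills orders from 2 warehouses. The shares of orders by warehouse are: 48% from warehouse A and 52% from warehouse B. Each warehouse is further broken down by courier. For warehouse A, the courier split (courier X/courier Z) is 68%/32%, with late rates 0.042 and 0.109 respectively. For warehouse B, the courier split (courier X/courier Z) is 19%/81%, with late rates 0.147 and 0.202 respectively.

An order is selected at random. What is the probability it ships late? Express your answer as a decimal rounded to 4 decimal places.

P(L|A) = 0.68·0.042 + 0.32·0.109 = 0.02856 + 0.03488 = 0.06344
P(L|B) = 0.19·0.147 + 0.81·0.202 = 0.02793 + 0.16362 = 0.19155
Then overall,
P(L) = 0.48·0.06344 + 0.52·0.19155
      = 0.0304512 + 0.099606 = 0.1300572

0.1301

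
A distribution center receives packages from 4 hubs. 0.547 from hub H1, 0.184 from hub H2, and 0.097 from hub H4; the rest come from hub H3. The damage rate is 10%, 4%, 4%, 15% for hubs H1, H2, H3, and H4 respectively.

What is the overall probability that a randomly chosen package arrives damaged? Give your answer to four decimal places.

P(D) ≈ 0.0835

P(H3) = 1 − (0.547 + 0.184 + 0.097) = 0.172.
By the law of total probability,
P(D) = P(D|H1)·P(H1) + P(D|H2)·P(H2) + P(D|H3)·P(H3) + P(D|H4)·P(H4)
      = 0.1·0.547 + 0.04·0.184 + 0.04·0.172 + 0.15·0.097
      = 0.0547 + 0.00736 + 0.00688 + 0.01455 = 0.08349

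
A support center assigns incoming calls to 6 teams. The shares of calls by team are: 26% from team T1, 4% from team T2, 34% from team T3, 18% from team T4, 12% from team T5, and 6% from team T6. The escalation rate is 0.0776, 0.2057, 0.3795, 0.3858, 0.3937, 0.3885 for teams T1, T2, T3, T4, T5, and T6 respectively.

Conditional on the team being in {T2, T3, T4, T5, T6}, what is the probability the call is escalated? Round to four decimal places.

Let S = {T2, T3, T4, T5, T6}.
P(S) = 0.04 + 0.34 + 0.18 + 0.12 + 0.06 = 0.74.
P(E ∩ S) = 0.2057·0.04 + 0.3795·0.34 + 0.3858·0.18 + 0.3937·0.12 + 0.3885·0.06 = 0.008228 + 0.12903 + 0.069444 + 0.047244 + 0.02331 = 0.277256.
P(E | S) = 0.277256 / 0.74 = 0.374670…

P(E|S) ≈ 0.3747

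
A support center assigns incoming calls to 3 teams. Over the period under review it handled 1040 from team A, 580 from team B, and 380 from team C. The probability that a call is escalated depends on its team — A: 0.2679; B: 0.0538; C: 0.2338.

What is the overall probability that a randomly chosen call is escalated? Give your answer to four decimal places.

P(E) ≈ 0.1993

Total: 1040 + 580 + 380 = 2000.
P(A) = 1040/2000 = 0.52. P(B) = 580/2000 = 0.29. P(C) = 380/2000 = 0.19.
P(E) = P(E|A)·P(A) + P(E|B)·P(B) + P(E|C)·P(C)
      = 0.2679·0.52 + 0.0538·0.29 + 0.2338·0.19
      = 0.139308 + 0.015602 + 0.044422 = 0.199332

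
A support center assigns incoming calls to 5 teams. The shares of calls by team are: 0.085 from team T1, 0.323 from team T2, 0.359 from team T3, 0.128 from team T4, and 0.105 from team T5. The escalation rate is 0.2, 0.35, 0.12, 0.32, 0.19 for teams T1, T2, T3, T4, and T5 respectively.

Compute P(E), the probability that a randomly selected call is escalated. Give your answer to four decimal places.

0.2340

P(E) = P(E|T1)·P(T1) + P(E|T2)·P(T2) + P(E|T3)·P(T3) + P(E|T4)·P(T4) + P(E|T5)·P(T5)
      = 0.2·0.085 + 0.35·0.323 + 0.12·0.359 + 0.32·0.128 + 0.19·0.105
      = 0.017 + 0.11305 + 0.04308 + 0.04096 + 0.01995 = 0.23404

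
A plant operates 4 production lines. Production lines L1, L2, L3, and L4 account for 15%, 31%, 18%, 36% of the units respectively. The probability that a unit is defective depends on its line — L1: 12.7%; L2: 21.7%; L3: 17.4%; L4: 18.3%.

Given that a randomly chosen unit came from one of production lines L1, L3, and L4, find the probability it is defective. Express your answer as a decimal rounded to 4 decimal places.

P(D|S) ≈ 0.1685

Let S = {L1, L3, L4}.
P(S) = 0.15 + 0.18 + 0.36 = 0.69.
P(D ∩ S) = 0.127·0.15 + 0.174·0.18 + 0.183·0.36 = 0.01905 + 0.03132 + 0.06588 = 0.11625.
P(D | S) = 0.11625 / 0.69 = 0.168478…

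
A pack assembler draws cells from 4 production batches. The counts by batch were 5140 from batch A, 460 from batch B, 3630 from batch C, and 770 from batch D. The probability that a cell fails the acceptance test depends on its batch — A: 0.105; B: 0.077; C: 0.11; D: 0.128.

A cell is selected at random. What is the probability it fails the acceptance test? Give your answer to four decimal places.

0.1073

Total: 5140 + 460 + 3630 + 770 = 10000.
P(A) = 5140/10000 = 0.514. P(B) = 460/10000 = 0.046. P(C) = 3630/10000 = 0.363. P(D) = 770/10000 = 0.077.
Summing over the partition,
P(F) = P(F|A)·P(A) + P(F|B)·P(B) + P(F|C)·P(C) + P(F|D)·P(D)
      = 0.105·0.514 + 0.077·0.046 + 0.11·0.363 + 0.128·0.077
      = 0.05397 + 0.003542 + 0.03993 + 0.009856 = 0.107298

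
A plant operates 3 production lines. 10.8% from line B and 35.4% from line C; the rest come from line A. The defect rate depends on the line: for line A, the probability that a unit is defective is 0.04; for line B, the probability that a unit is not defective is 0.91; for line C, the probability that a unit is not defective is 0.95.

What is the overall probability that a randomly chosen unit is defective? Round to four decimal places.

0.0489

P(A) = 1 − (0.108 + 0.354) = 0.538.
P(D|B) = 1 − 0.91 = 0.09.
P(D|C) = 1 − 0.95 = 0.05.
Summing over the partition,
P(D) = P(D|A)·P(A) + P(D|B)·P(B) + P(D|C)·P(C)
      = 0.04·0.538 + 0.09·0.108 + 0.05·0.354
      = 0.02152 + 0.00972 + 0.0177 = 0.04894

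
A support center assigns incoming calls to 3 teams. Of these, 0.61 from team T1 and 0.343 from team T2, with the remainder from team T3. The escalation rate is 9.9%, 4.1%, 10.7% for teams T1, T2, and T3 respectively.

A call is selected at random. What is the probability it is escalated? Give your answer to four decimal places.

P(T3) = 1 − (0.61 + 0.343) = 0.047.
P(E) = P(E|T1)·P(T1) + P(E|T2)·P(T2) + P(E|T3)·P(T3)
      = 0.099·0.61 + 0.041·0.343 + 0.107·0.047
      = 0.06039 + 0.014063 + 0.005029 = 0.079482

0.0795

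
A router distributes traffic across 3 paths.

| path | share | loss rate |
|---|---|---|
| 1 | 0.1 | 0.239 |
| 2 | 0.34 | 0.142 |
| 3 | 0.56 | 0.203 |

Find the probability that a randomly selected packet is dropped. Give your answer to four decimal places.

P(L) ≈ 0.1859

Using total probability over the partition,
P(L) = P(L|1)·P(1) + P(L|2)·P(2) + P(L|3)·P(3)
      = 0.239·0.1 + 0.142·0.34 + 0.203·0.56
      = 0.0239 + 0.04828 + 0.11368 = 0.18586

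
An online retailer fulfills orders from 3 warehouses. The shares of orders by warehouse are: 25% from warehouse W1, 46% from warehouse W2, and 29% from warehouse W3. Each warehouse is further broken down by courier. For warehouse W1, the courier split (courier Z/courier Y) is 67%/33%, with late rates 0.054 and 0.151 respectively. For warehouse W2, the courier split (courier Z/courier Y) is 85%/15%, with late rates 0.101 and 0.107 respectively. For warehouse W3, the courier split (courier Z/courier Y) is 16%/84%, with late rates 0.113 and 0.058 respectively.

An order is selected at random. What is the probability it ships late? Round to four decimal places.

P(L) ≈ 0.0877

P(L|W1) = 0.67·0.054 + 0.33·0.151 = 0.03618 + 0.04983 = 0.08601
P(L|W2) = 0.85·0.101 + 0.15·0.107 = 0.08585 + 0.01605 = 0.1019
P(L|W3) = 0.16·0.113 + 0.84·0.058 = 0.01808 + 0.04872 = 0.0668
By total probability over the outer partition,
P(L) = 0.25·0.08601 + 0.46·0.1019 + 0.29·0.0668
      = 0.0215025 + 0.046874 + 0.019372 = 0.0877485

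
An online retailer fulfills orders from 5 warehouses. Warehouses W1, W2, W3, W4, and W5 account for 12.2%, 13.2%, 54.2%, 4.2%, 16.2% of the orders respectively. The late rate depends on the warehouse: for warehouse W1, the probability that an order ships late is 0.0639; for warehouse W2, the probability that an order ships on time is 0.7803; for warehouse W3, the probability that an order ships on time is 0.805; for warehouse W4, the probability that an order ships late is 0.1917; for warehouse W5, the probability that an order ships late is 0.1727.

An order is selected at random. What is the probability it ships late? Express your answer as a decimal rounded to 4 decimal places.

0.1785

P(L|W2) = 1 − 0.7803 = 0.2197.
P(L|W3) = 1 − 0.805 = 0.195.
P(L) = P(L|W1)·P(W1) + P(L|W2)·P(W2) + P(L|W3)·P(W3) + P(L|W4)·P(W4) + P(L|W5)·P(W5)
      = 0.0639·0.122 + 0.2197·0.132 + 0.195·0.542 + 0.1917·0.042 + 0.1727·0.162
      = 0.0077958 + 0.0290004 + 0.10569 + 0.0080514 + 0.0279774 = 0.178515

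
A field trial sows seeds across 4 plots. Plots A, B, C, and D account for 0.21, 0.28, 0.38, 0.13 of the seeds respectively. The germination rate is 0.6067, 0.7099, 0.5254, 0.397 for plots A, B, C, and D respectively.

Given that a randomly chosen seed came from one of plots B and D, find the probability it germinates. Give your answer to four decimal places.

Let S = {B, D}.
P(S) = 0.28 + 0.13 = 0.41.
P(G ∩ S) = 0.7099·0.28 + 0.397·0.13 = 0.198772 + 0.05161 = 0.250382.
P(G | S) = 0.250382 / 0.41 = 0.610688…

P(G|S) ≈ 0.6107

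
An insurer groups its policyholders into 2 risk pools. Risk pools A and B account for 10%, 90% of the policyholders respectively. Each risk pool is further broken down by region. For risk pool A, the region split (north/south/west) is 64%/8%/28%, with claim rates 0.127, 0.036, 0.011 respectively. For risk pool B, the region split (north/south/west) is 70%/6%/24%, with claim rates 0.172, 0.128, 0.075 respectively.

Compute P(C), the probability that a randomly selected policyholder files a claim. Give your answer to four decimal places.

P(C) ≈ 0.1402

P(C|A) = 0.64·0.127 + 0.08·0.036 + 0.28·0.011 = 0.08128 + 0.00288 + 0.00308 = 0.08724
P(C|B) = 0.7·0.172 + 0.06·0.128 + 0.24·0.075 = 0.1204 + 0.00768 + 0.018 = 0.14608
By total probability over the outer partition,
P(C) = 0.1·0.08724 + 0.9·0.14608
      = 0.008724 + 0.131472 = 0.140196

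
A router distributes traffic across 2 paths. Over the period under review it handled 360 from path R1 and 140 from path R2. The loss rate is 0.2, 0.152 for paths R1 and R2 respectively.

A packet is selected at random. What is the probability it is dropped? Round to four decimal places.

Total: 360 + 140 = 500.
P(R1) = 360/500 = 0.72. P(R2) = 140/500 = 0.28.
Using total probability over the partition,
P(L) = P(L|R1)·P(R1) + P(L|R2)·P(R2)
      = 0.2·0.72 + 0.152·0.28
      = 0.144 + 0.04256 = 0.18656

0.1866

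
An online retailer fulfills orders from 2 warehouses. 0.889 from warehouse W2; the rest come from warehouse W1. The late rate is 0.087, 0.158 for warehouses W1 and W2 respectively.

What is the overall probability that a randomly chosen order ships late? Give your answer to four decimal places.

P(W1) = 1 − (0.889) = 0.111.
Summing over the partition,
P(L) = P(L|W1)·P(W1) + P(L|W2)·P(W2)
      = 0.087·0.111 + 0.158·0.889
      = 0.009657 + 0.140462 = 0.150119

0.1501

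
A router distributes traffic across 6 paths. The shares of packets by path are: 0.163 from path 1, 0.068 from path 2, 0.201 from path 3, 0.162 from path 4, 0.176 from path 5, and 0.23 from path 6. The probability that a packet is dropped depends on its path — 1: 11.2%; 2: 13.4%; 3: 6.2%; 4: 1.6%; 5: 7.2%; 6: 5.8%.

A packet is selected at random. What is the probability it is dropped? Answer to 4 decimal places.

P(L) = P(L|1)·P(1) + P(L|2)·P(2) + P(L|3)·P(3) + P(L|4)·P(4) + P(L|5)·P(5) + P(L|6)·P(6)
      = 0.112·0.163 + 0.134·0.068 + 0.062·0.201 + 0.016·0.162 + 0.072·0.176 + 0.058·0.23
      = 0.018256 + 0.009112 + 0.012462 + 0.002592 + 0.012672 + 0.01334 = 0.068434

P(L) ≈ 0.0684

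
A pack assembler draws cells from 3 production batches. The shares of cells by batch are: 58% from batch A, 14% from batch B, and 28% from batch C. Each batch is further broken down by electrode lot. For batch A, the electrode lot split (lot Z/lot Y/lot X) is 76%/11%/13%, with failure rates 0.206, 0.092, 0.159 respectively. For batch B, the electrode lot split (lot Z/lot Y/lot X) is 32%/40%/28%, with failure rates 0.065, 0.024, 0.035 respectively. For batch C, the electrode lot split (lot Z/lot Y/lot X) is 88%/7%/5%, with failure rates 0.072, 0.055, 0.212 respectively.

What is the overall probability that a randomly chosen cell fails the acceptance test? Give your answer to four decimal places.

0.1361

P(F|A) = 0.76·0.206 + 0.11·0.092 + 0.13·0.159 = 0.15656 + 0.01012 + 0.02067 = 0.18735
P(F|B) = 0.32·0.065 + 0.4·0.024 + 0.28·0.035 = 0.0208 + 0.0096 + 0.0098 = 0.0402
P(F|C) = 0.88·0.072 + 0.07·0.055 + 0.05·0.212 = 0.06336 + 0.00385 + 0.0106 = 0.07781
By total probability over the outer partition,
P(F) = 0.58·0.18735 + 0.14·0.0402 + 0.28·0.07781
      = 0.108663 + 0.005628 + 0.0217868 = 0.1360778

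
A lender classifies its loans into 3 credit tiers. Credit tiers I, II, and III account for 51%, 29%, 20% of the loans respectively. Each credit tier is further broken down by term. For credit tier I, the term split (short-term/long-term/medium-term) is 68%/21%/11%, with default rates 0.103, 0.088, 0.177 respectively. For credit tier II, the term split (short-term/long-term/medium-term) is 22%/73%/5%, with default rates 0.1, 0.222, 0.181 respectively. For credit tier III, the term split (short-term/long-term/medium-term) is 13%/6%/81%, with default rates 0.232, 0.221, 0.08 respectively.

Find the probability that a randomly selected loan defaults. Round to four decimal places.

P(D) ≈ 0.1327

P(D|I) = 0.68·0.103 + 0.21·0.088 + 0.11·0.177 = 0.07004 + 0.01848 + 0.01947 = 0.10799
P(D|II) = 0.22·0.1 + 0.73·0.222 + 0.05·0.181 = 0.022 + 0.16206 + 0.00905 = 0.19311
P(D|III) = 0.13·0.232 + 0.06·0.221 + 0.81·0.08 = 0.03016 + 0.01326 + 0.0648 = 0.10822
By total probability over the outer partition,
P(D) = 0.51·0.10799 + 0.29·0.19311 + 0.2·0.10822
      = 0.0550749 + 0.0560019 + 0.021644 = 0.1327208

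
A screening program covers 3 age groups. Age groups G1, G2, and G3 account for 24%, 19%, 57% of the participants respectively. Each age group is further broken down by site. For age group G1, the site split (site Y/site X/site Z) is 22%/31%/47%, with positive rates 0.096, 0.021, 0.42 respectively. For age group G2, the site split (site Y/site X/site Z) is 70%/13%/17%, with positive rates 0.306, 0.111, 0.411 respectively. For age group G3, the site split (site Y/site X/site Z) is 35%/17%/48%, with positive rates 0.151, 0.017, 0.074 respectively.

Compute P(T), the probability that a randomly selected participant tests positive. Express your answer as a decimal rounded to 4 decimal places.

P(T|G1) = 0.22·0.096 + 0.31·0.021 + 0.47·0.42 = 0.02112 + 0.00651 + 0.1974 = 0.22503
P(T|G2) = 0.7·0.306 + 0.13·0.111 + 0.17·0.411 = 0.2142 + 0.01443 + 0.06987 = 0.2985
P(T|G3) = 0.35·0.151 + 0.17·0.017 + 0.48·0.074 = 0.05285 + 0.00289 + 0.03552 = 0.09126
By total probability over the outer partition,
P(T) = 0.24·0.22503 + 0.19·0.2985 + 0.57·0.09126
      = 0.0540072 + 0.056715 + 0.0520182 = 0.1627404

P(T) ≈ 0.1627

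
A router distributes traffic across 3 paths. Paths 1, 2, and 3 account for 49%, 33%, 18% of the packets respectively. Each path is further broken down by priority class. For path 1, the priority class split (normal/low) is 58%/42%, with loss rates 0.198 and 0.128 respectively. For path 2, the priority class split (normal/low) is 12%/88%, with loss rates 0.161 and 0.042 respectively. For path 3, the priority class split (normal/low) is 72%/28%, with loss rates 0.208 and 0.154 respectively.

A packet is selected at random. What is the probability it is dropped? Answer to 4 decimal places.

0.1359

P(L|1) = 0.58·0.198 + 0.42·0.128 = 0.11484 + 0.05376 = 0.1686
P(L|2) = 0.12·0.161 + 0.88·0.042 = 0.01932 + 0.03696 = 0.05628
P(L|3) = 0.72·0.208 + 0.28·0.154 = 0.14976 + 0.04312 = 0.19288
Then overall,
P(L) = 0.49·0.1686 + 0.33·0.05628 + 0.18·0.19288
      = 0.082614 + 0.0185724 + 0.0347184 = 0.1359048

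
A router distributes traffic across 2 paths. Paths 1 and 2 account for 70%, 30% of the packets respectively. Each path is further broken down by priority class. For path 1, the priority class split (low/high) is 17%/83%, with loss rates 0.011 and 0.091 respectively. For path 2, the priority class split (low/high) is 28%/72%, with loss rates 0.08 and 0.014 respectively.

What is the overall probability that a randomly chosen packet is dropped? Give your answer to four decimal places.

P(L|1) = 0.17·0.011 + 0.83·0.091 = 0.00187 + 0.07553 = 0.0774
P(L|2) = 0.28·0.08 + 0.72·0.014 = 0.0224 + 0.01008 = 0.03248
Then overall,
P(L) = 0.7·0.0774 + 0.3·0.03248
      = 0.05418 + 0.009744 = 0.063924

P(L) ≈ 0.0639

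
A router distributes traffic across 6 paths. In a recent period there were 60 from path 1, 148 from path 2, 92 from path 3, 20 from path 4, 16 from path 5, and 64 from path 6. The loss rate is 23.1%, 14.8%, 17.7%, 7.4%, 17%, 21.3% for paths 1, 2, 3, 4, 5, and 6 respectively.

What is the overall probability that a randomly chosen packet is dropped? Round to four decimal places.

Total: 60 + 148 + 92 + 20 + 16 + 64 = 400.
P(1) = 60/400 = 0.15. P(2) = 148/400 = 0.37. P(3) = 92/400 = 0.23. P(4) = 20/400 = 0.05. P(5) = 16/400 = 0.04. P(6) = 64/400 = 0.16.
Using total probability over the partition,
P(L) = P(L|1)·P(1) + P(L|2)·P(2) + P(L|3)·P(3) + P(L|4)·P(4) + P(L|5)·P(5) + P(L|6)·P(6)
      = 0.231·0.15 + 0.148·0.37 + 0.177·0.23 + 0.074·0.05 + 0.17·0.04 + 0.213·0.16
      = 0.03465 + 0.05476 + 0.04071 + 0.0037 + 0.0068 + 0.03408 = 0.1747

P(L) ≈ 0.1747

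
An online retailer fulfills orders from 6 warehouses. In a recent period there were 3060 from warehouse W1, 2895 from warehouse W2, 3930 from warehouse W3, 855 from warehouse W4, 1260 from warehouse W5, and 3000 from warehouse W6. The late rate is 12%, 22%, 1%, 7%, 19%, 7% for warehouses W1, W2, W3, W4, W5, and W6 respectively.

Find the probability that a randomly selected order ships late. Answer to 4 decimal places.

Total: 3060 + 2895 + 3930 + 855 + 1260 + 3000 = 15000.
P(W1) = 3060/15000 = 0.204. P(W2) = 2895/15000 = 0.193. P(W3) = 3930/15000 = 0.262. P(W4) = 855/15000 = 0.057. P(W5) = 1260/15000 = 0.084. P(W6) = 3000/15000 = 0.2.
P(L) = P(L|W1)·P(W1) + P(L|W2)·P(W2) + P(L|W3)·P(W3) + P(L|W4)·P(W4) + P(L|W5)·P(W5) + P(L|W6)·P(W6)
      = 0.12·0.204 + 0.22·0.193 + 0.01·0.262 + 0.07·0.057 + 0.19·0.084 + 0.07·0.2
      = 0.02448 + 0.04246 + 0.00262 + 0.00399 + 0.01596 + 0.014 = 0.10351

0.1035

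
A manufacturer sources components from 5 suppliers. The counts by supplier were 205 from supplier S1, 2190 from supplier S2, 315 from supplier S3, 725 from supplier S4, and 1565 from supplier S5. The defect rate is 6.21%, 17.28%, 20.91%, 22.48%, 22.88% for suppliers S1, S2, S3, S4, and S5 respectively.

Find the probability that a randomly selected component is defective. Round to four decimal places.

Total: 205 + 2190 + 315 + 725 + 1565 = 5000.
P(S1) = 205/5000 = 0.041. P(S2) = 2190/5000 = 0.438. P(S3) = 315/5000 = 0.063. P(S4) = 725/5000 = 0.145. P(S5) = 1565/5000 = 0.313.
Summing over the partition,
P(D) = P(D|S1)·P(S1) + P(D|S2)·P(S2) + P(D|S3)·P(S3) + P(D|S4)·P(S4) + P(D|S5)·P(S5)
      = 0.0621·0.041 + 0.1728·0.438 + 0.2091·0.063 + 0.2248·0.145 + 0.2288·0.313
      = 0.0025461 + 0.0756864 + 0.0131733 + 0.032596 + 0.0716144 = 0.1956162

0.1956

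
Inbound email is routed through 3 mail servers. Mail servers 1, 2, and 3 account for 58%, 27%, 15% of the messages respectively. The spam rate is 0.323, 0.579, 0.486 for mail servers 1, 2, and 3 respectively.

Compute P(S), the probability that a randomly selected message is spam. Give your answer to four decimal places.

P(S) = P(S|1)·P(1) + P(S|2)·P(2) + P(S|3)·P(3)
      = 0.323·0.58 + 0.579·0.27 + 0.486·0.15
      = 0.18734 + 0.15633 + 0.0729 = 0.41657

P(S) ≈ 0.4166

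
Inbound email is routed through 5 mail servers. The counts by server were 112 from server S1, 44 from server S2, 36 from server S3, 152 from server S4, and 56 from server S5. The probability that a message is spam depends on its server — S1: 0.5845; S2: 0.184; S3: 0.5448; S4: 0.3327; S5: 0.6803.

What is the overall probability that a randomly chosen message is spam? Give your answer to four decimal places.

0.4546

Total: 112 + 44 + 36 + 152 + 56 = 400.
P(S1) = 112/400 = 0.28. P(S2) = 44/400 = 0.11. P(S3) = 36/400 = 0.09. P(S4) = 152/400 = 0.38. P(S5) = 56/400 = 0.14.
P(S) = P(S|S1)·P(S1) + P(S|S2)·P(S2) + P(S|S3)·P(S3) + P(S|S4)·P(S4) + P(S|S5)·P(S5)
      = 0.5845·0.28 + 0.184·0.11 + 0.5448·0.09 + 0.3327·0.38 + 0.6803·0.14
      = 0.16366 + 0.02024 + 0.049032 + 0.126426 + 0.095242 = 0.4546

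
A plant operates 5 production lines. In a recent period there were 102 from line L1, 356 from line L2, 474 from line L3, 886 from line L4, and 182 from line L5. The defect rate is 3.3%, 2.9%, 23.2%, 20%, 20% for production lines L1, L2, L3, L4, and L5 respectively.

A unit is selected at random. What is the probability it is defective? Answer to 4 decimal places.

Total: 102 + 356 + 474 + 886 + 182 = 2000.
P(L1) = 102/2000 = 0.051. P(L2) = 356/2000 = 0.178. P(L3) = 474/2000 = 0.237. P(L4) = 886/2000 = 0.443. P(L5) = 182/2000 = 0.091.
P(D) = P(D|L1)·P(L1) + P(D|L2)·P(L2) + P(D|L3)·P(L3) + P(D|L4)·P(L4) + P(D|L5)·P(L5)
      = 0.033·0.051 + 0.029·0.178 + 0.232·0.237 + 0.2·0.443 + 0.2·0.091
      = 0.001683 + 0.005162 + 0.054984 + 0.0886 + 0.0182 = 0.168629

0.1686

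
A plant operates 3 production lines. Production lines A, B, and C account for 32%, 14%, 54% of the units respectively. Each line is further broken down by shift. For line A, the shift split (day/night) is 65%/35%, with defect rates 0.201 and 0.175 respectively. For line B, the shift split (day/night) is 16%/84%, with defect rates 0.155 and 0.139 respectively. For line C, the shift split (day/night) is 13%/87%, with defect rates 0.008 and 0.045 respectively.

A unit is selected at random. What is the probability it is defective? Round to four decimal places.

P(D) ≈ 0.1029

P(D|A) = 0.65·0.201 + 0.35·0.175 = 0.13065 + 0.06125 = 0.1919
P(D|B) = 0.16·0.155 + 0.84·0.139 = 0.0248 + 0.11676 = 0.14156
P(D|C) = 0.13·0.008 + 0.87·0.045 = 0.00104 + 0.03915 = 0.04019
Then overall,
P(D) = 0.32·0.1919 + 0.14·0.14156 + 0.54·0.04019
      = 0.061408 + 0.0198184 + 0.0217026 = 0.102929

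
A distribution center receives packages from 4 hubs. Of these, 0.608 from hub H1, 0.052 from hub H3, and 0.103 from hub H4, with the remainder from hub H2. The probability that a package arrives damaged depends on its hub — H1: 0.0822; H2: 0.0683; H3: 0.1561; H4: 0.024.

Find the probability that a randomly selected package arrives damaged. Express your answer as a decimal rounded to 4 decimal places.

P(H2) = 1 − (0.608 + 0.052 + 0.103) = 0.237.
By the law of total probability,
P(D) = P(D|H1)·P(H1) + P(D|H2)·P(H2) + P(D|H3)·P(H3) + P(D|H4)·P(H4)
      = 0.0822·0.608 + 0.0683·0.237 + 0.1561·0.052 + 0.024·0.103
      = 0.0499776 + 0.0161871 + 0.0081172 + 0.002472 = 0.0767539

P(D) ≈ 0.0768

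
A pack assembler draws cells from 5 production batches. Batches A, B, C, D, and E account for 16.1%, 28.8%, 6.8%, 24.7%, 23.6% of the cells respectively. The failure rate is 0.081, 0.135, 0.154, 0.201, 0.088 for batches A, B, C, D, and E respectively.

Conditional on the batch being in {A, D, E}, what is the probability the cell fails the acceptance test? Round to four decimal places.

Let S = {A, D, E}.
P(S) = 0.161 + 0.247 + 0.236 = 0.644.
P(F ∩ S) = 0.081·0.161 + 0.201·0.247 + 0.088·0.236 = 0.013041 + 0.049647 + 0.020768 = 0.083456.
P(F | S) = 0.083456 / 0.644 = 0.129590…

0.1296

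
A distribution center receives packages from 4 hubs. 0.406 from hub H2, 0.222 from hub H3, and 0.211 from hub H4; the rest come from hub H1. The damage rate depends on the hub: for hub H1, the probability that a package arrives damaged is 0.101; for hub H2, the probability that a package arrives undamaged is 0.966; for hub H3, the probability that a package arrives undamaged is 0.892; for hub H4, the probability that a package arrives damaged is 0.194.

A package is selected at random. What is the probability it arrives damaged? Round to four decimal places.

P(H1) = 1 − (0.406 + 0.222 + 0.211) = 0.161.
P(D|H2) = 1 − 0.966 = 0.034.
P(D|H3) = 1 − 0.892 = 0.108.
P(D) = P(D|H1)·P(H1) + P(D|H2)·P(H2) + P(D|H3)·P(H3) + P(D|H4)·P(H4)
      = 0.101·0.161 + 0.034·0.406 + 0.108·0.222 + 0.194·0.211
      = 0.016261 + 0.013804 + 0.023976 + 0.040934 = 0.094975

0.0950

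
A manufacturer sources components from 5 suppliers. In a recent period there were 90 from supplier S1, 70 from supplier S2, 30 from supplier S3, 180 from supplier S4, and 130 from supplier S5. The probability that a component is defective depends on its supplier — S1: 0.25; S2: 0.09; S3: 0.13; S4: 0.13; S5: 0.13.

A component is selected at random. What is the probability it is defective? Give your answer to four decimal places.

Total: 90 + 70 + 30 + 180 + 130 = 500.
P(S1) = 90/500 = 0.18. P(S2) = 70/500 = 0.14. P(S3) = 30/500 = 0.06. P(S4) = 180/500 = 0.36. P(S5) = 130/500 = 0.26.
P(D) = P(D|S1)·P(S1) + P(D|S2)·P(S2) + P(D|S3)·P(S3) + P(D|S4)·P(S4) + P(D|S5)·P(S5)
      = 0.25·0.18 + 0.09·0.14 + 0.13·0.06 + 0.13·0.36 + 0.13·0.26
      = 0.045 + 0.0126 + 0.0078 + 0.0468 + 0.0338 = 0.146

0.1460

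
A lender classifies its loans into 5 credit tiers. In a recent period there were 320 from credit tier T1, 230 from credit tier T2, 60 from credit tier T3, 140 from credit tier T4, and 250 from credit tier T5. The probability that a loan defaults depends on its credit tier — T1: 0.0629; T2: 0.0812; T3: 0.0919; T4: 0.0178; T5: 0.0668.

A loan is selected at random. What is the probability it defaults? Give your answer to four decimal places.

0.0635

Total: 320 + 230 + 60 + 140 + 250 = 1000.
P(T1) = 320/1000 = 0.32. P(T2) = 230/1000 = 0.23. P(T3) = 60/1000 = 0.06. P(T4) = 140/1000 = 0.14. P(T5) = 250/1000 = 0.25.
P(D) = P(D|T1)·P(T1) + P(D|T2)·P(T2) + P(D|T3)·P(T3) + P(D|T4)·P(T4) + P(D|T5)·P(T5)
      = 0.0629·0.32 + 0.0812·0.23 + 0.0919·0.06 + 0.0178·0.14 + 0.0668·0.25
      = 0.020128 + 0.018676 + 0.005514 + 0.002492 + 0.0167 = 0.06351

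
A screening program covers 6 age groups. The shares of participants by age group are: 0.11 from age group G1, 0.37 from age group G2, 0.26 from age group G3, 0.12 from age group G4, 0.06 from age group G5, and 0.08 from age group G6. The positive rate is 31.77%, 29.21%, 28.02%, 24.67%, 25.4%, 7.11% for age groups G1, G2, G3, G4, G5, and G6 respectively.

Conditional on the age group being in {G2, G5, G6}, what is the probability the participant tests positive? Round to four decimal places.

P(T|S) ≈ 0.2530

Let S = {G2, G5, G6}.
P(S) = 0.37 + 0.06 + 0.08 = 0.51.
P(T ∩ S) = 0.2921·0.37 + 0.254·0.06 + 0.0711·0.08 = 0.108077 + 0.01524 + 0.005688 = 0.129005.
P(T | S) = 0.129005 / 0.51 = 0.252951…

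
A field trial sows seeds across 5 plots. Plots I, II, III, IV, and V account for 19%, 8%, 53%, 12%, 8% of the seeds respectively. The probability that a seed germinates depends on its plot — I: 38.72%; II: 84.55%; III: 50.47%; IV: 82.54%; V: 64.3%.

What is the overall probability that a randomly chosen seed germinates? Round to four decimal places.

P(G) = P(G|I)·P(I) + P(G|II)·P(II) + P(G|III)·P(III) + P(G|IV)·P(IV) + P(G|V)·P(V)
      = 0.3872·0.19 + 0.8455·0.08 + 0.5047·0.53 + 0.8254·0.12 + 0.643·0.08
      = 0.073568 + 0.06764 + 0.267491 + 0.099048 + 0.05144 = 0.559187

0.5592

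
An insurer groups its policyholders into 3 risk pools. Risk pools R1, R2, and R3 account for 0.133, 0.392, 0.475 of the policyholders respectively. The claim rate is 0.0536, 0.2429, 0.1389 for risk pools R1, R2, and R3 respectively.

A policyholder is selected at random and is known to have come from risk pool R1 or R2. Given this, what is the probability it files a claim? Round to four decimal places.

P(C|S) ≈ 0.1949

Let S = {R1, R2}.
P(S) = 0.133 + 0.392 = 0.525.
P(C ∩ S) = 0.0536·0.133 + 0.2429·0.392 = 0.0071288 + 0.0952168 = 0.1023456.
P(C | S) = 0.1023456 / 0.525 = 0.194944…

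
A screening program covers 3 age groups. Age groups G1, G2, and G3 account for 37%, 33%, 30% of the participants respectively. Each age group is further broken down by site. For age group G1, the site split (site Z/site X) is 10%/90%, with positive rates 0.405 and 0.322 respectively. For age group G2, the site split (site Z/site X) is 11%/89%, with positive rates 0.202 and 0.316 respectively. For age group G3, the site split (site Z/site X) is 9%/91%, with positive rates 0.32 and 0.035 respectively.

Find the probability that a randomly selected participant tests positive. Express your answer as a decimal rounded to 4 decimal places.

P(T) ≈ 0.2405

P(T|G1) = 0.1·0.405 + 0.9·0.322 = 0.0405 + 0.2898 = 0.3303
P(T|G2) = 0.11·0.202 + 0.89·0.316 = 0.02222 + 0.28124 = 0.30346
P(T|G3) = 0.09·0.32 + 0.91·0.035 = 0.0288 + 0.03185 = 0.06065
Then overall,
P(T) = 0.37·0.3303 + 0.33·0.30346 + 0.3·0.06065
      = 0.122211 + 0.1001418 + 0.018195 = 0.2405478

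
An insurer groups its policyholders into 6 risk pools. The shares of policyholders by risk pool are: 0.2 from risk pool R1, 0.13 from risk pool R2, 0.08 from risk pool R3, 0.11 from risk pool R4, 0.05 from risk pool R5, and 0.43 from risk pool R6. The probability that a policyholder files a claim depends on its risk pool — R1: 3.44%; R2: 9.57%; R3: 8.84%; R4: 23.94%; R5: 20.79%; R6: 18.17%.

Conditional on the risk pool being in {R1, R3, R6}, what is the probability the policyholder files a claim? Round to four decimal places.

Let S = {R1, R3, R6}.
P(S) = 0.2 + 0.08 + 0.43 = 0.71.
P(C ∩ S) = 0.0344·0.2 + 0.0884·0.08 + 0.1817·0.43 = 0.00688 + 0.007072 + 0.078131 = 0.092083.
P(C | S) = 0.092083 / 0.71 = 0.129694…

0.1297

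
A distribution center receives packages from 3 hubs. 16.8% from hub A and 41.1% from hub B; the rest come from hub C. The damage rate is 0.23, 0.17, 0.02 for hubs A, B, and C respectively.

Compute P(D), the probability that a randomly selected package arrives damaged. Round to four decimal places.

0.1169

P(C) = 1 − (0.168 + 0.411) = 0.421.
Using total probability over the partition,
P(D) = P(D|A)·P(A) + P(D|B)·P(B) + P(D|C)·P(C)
      = 0.23·0.168 + 0.17·0.411 + 0.02·0.421
      = 0.03864 + 0.06987 + 0.00842 = 0.11693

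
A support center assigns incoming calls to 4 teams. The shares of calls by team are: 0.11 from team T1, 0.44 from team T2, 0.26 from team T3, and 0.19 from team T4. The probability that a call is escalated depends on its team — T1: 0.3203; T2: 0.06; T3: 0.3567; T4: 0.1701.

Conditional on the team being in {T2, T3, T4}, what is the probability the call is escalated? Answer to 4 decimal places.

P(E|S) ≈ 0.1702

Let S = {T2, T3, T4}.
P(S) = 0.44 + 0.26 + 0.19 = 0.89.
P(E ∩ S) = 0.06·0.44 + 0.3567·0.26 + 0.1701·0.19 = 0.0264 + 0.092742 + 0.032319 = 0.151461.
P(E | S) = 0.151461 / 0.89 = 0.170181…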